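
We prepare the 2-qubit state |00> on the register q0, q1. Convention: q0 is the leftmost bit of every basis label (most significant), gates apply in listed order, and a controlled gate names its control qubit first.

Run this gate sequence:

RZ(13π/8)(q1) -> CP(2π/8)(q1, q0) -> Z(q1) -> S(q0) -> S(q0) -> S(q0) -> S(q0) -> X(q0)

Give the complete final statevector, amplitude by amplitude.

The resulting statevector has amplitude exp(-13*I*pi/16) on |10>, and 0 on every other basis state. Key observation: gates 4-7 undo each other exactly, leaving only the rest of the circuit to track.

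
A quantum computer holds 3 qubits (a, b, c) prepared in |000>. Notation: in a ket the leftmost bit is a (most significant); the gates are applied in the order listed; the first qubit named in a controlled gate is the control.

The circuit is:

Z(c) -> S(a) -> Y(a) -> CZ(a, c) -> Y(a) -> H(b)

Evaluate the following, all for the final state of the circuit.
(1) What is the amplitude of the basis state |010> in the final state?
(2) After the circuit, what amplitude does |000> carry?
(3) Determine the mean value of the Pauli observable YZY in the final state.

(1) |010> carries amplitude sqrt(2)/2 in the final state.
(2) The final state's coefficient on |000> equals sqrt(2)/2.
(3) The observable YZY averages to 0.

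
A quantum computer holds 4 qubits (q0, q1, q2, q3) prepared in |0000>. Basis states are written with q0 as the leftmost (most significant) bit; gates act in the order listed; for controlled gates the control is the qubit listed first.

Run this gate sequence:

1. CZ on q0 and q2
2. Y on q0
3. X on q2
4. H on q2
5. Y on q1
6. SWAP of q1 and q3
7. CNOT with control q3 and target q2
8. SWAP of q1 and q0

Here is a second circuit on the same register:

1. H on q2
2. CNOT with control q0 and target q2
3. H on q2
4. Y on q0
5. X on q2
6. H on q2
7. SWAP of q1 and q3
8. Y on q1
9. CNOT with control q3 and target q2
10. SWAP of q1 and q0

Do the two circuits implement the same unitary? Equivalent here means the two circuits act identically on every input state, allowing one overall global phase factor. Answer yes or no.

No: there is an input state on which the two circuits produce genuinely different outputs (not merely differing by a phase).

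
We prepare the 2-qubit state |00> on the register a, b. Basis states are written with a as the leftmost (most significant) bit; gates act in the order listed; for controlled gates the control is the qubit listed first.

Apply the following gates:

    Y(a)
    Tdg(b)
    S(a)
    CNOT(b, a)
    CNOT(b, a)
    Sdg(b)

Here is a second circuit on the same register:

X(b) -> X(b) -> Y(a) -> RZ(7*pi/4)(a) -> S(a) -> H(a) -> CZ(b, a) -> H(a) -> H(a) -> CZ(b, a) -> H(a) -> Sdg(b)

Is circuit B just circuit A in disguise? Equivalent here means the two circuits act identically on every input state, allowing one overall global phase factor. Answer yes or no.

No — the two circuits implement different unitaries, even allowing a global phase.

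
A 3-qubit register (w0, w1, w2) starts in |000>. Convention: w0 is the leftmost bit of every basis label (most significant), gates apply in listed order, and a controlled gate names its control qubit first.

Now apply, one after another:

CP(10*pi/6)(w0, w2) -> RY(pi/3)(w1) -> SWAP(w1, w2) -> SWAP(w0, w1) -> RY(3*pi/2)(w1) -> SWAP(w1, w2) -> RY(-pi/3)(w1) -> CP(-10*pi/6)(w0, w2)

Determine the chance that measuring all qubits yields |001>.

The probability of measuring |001> is 1/2.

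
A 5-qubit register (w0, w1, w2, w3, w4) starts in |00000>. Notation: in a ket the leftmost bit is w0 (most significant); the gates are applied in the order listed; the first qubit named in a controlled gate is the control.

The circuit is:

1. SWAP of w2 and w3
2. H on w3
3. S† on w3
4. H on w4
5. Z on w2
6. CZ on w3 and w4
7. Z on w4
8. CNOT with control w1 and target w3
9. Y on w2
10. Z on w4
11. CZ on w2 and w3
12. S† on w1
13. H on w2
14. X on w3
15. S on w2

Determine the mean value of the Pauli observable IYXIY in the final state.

The expectation value of IYXIY is 0.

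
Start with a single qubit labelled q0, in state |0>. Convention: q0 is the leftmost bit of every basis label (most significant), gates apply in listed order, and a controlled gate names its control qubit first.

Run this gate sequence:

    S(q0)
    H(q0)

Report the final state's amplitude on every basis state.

The resulting statevector has amplitude sqrt(2)/2 on |0>, sqrt(2)/2 on |1>.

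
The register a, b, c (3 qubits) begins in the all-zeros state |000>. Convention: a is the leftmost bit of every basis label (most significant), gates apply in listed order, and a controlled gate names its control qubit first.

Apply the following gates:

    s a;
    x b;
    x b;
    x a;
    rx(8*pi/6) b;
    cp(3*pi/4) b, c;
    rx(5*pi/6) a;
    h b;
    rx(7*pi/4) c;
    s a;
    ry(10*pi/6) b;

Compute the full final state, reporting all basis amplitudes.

After the circuit, the state carries amplitude (1 - I)*sqrt(sqrt(2) + 2)*(-sqrt(3) - 1 + I)/16 on |000>, -(1 - I)*sqrt(2 - sqrt(2))*(1 + I + sqrt(3)*I)/16 on |001>, (1 - I)*sqrt(sqrt(2) + 2)*(1 + sqrt(3)*(1 + I) + 2*I)/16 on |010>, (1 - I)*sqrt(2 - sqrt(2))*(-2 + I + sqrt(3)*(-1 + I))/16 on |011>, (1 - I)*sqrt(sqrt(2) + 2)*(-1 - 2*I + sqrt(3)*(1 + I))/16 on |100>, (1 - I)*sqrt(2 - sqrt(2))*(2 - I + sqrt(3)*(-1 + I))/16 on |101>, (1 - I)*sqrt(sqrt(2) + 2)*(-sqrt(3) + 1 - I)/16 on |110>, (1 - I)*sqrt(2 - sqrt(2))*(1 - sqrt(3)*I + I)/16 on |111>.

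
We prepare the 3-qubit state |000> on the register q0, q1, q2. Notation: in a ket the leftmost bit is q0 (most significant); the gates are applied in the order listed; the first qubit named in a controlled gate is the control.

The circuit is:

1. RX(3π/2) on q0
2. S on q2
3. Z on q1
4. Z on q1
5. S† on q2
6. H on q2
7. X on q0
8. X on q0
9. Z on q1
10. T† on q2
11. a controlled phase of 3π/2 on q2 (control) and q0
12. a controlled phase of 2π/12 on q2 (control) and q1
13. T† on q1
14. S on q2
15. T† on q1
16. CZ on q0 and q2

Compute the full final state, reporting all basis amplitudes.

After the circuit, the state carries amplitude -1/2 on |000>, -exp(I*pi/4)/2 on |001>, 0 on |010>, 0 on |011>, -I/2 on |100>, exp(I*pi/4)/2 on |101>, 0 on |110>, 0 on |111>. Key observation: steps 2-5 multiply out to the identity, so the circuit reduces to the remaining gates.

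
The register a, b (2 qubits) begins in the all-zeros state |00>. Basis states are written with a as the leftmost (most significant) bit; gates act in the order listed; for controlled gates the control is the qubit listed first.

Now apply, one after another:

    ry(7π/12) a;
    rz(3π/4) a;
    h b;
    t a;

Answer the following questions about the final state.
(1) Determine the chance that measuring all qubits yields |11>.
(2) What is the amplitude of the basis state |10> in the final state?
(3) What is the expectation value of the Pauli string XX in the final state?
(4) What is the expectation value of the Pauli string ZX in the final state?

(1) The probability of measuring |11> is -sqrt(2)/16 + sqrt(6)/16 + 1/4.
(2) |10> carries amplitude (sqrt(12 - 6*sqrt(2))/8 + sqrt(2*sqrt(2) + 4)/8)*exp(5*I*pi/8) in the final state.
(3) The observable XX averages to -sqrt(6)/4 - sqrt(2)/4.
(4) The observable ZX averages to -sqrt(6)/4 + sqrt(2)/4.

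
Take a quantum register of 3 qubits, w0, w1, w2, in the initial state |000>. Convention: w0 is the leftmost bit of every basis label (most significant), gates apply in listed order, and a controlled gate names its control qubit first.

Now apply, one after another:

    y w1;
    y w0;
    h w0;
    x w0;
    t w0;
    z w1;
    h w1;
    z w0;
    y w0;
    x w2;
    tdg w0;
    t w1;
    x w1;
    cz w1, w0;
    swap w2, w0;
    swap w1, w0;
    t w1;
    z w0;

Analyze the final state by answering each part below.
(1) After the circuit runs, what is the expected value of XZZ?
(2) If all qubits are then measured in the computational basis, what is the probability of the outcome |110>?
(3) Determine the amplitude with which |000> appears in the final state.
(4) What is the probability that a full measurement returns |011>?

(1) In the final state, XZZ has expectation -sqrt(2)/2.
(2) A full measurement returns |110> with probability 1/4.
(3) The amplitude on |000> is 0.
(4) Outcome |011> occurs with probability 1/4.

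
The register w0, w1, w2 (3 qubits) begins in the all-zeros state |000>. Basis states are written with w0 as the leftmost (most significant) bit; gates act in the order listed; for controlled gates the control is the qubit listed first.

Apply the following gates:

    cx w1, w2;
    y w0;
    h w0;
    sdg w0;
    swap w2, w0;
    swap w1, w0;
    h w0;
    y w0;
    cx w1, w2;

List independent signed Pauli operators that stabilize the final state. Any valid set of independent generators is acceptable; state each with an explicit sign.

The final state is stabilized by the group generated by -XII, +IIY, +IZI; other independent generating sets are equally valid.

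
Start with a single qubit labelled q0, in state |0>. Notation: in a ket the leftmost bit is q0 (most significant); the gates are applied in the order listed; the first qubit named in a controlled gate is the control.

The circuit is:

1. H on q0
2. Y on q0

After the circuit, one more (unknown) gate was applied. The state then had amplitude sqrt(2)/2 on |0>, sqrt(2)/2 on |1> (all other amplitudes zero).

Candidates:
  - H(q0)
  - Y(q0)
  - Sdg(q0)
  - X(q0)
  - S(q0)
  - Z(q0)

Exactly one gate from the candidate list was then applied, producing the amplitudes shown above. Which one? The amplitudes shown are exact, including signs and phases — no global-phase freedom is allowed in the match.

It was Y(q0) that produced the state shown.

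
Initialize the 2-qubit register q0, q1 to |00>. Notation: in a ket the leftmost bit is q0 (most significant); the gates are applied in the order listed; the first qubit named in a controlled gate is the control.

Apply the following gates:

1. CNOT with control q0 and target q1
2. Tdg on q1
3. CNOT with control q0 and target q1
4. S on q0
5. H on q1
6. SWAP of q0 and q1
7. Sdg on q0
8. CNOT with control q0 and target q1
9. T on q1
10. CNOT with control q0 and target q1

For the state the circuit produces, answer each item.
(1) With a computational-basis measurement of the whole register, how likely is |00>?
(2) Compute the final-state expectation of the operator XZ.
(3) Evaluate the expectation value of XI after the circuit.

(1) Outcome |00> occurs with probability 1/2.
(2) The observable XZ averages to sqrt(2)/2.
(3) The expectation value of XI is sqrt(2)/2.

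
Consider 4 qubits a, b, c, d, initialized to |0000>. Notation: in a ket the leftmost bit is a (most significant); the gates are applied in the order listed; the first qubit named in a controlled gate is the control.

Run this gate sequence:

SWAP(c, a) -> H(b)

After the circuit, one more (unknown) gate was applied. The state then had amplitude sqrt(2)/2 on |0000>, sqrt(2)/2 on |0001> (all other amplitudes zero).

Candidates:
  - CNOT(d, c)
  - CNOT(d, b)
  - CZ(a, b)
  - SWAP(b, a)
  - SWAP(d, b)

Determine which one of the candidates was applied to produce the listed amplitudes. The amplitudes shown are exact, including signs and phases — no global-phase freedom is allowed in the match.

The applied gate was SWAP(d, b).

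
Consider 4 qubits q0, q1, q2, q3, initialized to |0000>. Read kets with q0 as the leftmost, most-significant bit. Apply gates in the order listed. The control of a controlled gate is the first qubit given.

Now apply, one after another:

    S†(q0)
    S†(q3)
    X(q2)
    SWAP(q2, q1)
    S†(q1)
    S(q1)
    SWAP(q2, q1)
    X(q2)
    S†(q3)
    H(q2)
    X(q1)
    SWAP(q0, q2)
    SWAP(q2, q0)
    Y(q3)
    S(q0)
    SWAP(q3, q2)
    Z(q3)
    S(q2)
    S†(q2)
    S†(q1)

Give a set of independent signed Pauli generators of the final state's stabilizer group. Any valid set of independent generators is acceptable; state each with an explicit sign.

The final state is stabilized by the group generated by -IIIX, +ZIII, -IZII, -IIZI; other independent generating sets are equally valid. Key observation: gates 3-8 undo each other exactly, leaving only the rest of the circuit to track.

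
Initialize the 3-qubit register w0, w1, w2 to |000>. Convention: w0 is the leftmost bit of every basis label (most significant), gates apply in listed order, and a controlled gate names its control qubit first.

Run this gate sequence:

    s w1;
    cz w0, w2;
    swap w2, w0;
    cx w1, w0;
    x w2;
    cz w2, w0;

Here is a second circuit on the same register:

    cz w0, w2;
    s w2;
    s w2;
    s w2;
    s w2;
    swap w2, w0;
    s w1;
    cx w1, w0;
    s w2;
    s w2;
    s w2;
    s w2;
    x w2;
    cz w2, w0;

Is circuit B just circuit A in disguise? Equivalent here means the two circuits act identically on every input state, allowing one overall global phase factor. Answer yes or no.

Yes: on every input state the two circuits agree up to one overall phase factor.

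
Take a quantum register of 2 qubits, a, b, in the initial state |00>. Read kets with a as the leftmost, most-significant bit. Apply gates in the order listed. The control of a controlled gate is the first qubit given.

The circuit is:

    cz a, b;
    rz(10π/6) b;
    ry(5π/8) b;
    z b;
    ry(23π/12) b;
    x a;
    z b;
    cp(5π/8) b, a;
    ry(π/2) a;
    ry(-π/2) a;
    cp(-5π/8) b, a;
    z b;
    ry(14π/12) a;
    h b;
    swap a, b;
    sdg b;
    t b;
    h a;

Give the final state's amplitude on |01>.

The final state's coefficient on |01> equals sqrt(6)*I*sqrt(sqrt(2)/4 + 1/2)*exp(-7*I*pi/12)*sin(5*pi/16)/8 + sqrt(6)*I*sqrt(sqrt(2)/4 + 1/2)*exp(-7*I*pi/12)*cos(5*pi/16)/8 + sqrt(6)*I*sqrt(1/2 - sqrt(2)/4)*exp(-7*I*pi/12)*sin(5*pi/16)/8 + sqrt(2)*I*sqrt(1/2 - sqrt(2)/4)*exp(-7*I*pi/12)*cos(5*pi/16)/8 - sqrt(6)*I*sqrt(1/2 - sqrt(2)/4)*exp(-7*I*pi/12)*cos(5*pi/16)/8 - sqrt(2)*I*sqrt(sqrt(2)/4 + 1/2)*exp(-7*I*pi/12)*sin(5*pi/16)/8 - 3*sqrt(2)*I*sqrt(1/2 - sqrt(2)/4)*exp(-7*I*pi/12)*sin(5*pi/16)/8 - 3*sqrt(2)*I*sqrt(sqrt(2)/4 + 1/2)*exp(-7*I*pi/12)*cos(5*pi/16)/8.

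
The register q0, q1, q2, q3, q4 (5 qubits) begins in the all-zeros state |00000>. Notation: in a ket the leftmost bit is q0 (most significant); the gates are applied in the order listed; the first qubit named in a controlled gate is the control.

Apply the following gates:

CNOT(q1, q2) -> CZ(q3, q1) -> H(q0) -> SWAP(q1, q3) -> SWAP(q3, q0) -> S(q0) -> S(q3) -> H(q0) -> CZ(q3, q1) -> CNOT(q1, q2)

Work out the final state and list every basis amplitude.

The final amplitudes are 1/2 on |00000>, I/2 on |00010>, 1/2 on |10000>, I/2 on |10010>, and 0 on every other basis state.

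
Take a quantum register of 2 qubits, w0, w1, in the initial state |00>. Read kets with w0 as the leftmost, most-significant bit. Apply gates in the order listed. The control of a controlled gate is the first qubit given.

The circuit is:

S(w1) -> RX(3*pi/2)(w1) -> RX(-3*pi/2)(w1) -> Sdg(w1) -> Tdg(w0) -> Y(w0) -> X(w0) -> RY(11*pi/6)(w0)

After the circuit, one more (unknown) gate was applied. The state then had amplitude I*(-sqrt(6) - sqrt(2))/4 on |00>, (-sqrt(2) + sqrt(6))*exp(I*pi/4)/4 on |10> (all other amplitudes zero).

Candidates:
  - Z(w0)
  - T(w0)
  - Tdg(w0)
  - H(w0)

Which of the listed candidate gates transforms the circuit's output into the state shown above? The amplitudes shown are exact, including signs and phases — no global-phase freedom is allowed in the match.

The unique candidate consistent with the amplitudes is Tdg(w0). Key observation: steps 1-4 multiply out to the identity, so the circuit reduces to the remaining gates.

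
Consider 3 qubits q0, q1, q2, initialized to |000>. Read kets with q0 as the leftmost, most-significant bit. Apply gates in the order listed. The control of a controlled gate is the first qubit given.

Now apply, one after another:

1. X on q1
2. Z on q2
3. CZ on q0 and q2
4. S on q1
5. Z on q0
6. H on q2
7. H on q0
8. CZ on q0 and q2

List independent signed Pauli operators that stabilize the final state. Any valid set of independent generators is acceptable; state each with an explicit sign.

One valid set of independent stabilizer generators is +XIZ, +ZIX, -IZI (any independent generating set of the same group is equally correct).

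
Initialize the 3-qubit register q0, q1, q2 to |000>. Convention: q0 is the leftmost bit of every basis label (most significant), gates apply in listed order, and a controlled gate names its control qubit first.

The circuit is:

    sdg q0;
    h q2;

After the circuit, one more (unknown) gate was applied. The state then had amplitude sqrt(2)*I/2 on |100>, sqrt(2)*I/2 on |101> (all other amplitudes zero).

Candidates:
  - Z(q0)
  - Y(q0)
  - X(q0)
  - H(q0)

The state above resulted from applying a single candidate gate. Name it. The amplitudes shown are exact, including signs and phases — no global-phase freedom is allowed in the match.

It was Y(q0) that produced the state shown.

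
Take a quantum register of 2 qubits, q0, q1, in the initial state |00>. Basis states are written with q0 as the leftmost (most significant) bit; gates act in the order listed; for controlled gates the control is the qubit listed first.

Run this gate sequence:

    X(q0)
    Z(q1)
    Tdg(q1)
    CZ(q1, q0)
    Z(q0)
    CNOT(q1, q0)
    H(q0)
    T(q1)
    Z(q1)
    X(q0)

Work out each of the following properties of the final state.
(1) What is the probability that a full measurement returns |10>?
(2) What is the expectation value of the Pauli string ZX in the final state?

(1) Outcome |10> occurs with probability 1/2.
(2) The expectation value of ZX is 0.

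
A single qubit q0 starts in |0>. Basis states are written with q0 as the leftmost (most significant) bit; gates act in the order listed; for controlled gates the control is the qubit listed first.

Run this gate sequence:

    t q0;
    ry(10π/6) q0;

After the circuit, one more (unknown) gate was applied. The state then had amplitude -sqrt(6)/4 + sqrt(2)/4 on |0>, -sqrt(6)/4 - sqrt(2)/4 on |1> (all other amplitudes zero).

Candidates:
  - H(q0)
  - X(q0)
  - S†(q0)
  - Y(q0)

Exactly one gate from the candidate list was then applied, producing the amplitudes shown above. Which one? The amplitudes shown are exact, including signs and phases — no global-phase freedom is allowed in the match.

The unique candidate consistent with the amplitudes is H(q0).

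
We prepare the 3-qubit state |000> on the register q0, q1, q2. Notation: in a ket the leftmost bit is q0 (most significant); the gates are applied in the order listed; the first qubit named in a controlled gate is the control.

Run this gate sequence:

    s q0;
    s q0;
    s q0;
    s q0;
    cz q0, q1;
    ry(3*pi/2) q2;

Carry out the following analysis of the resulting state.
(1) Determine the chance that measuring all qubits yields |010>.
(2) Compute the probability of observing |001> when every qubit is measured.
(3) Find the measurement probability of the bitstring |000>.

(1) The probability of measuring |010> is 0. Key observation: the block from step 1 through step 4 cancels to the identity and can be dropped.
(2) A full measurement returns |001> with probability 1/2.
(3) Outcome |000> occurs with probability 1/2.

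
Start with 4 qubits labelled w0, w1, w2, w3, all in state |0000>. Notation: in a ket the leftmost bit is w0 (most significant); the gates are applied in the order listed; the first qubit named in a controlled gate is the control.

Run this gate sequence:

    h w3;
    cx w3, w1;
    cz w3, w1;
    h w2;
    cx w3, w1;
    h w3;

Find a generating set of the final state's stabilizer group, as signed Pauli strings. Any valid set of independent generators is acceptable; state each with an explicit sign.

The final state is stabilized by the group generated by +IIXI, +ZIII, +IZII, -IIIZ; other independent generating sets are equally valid.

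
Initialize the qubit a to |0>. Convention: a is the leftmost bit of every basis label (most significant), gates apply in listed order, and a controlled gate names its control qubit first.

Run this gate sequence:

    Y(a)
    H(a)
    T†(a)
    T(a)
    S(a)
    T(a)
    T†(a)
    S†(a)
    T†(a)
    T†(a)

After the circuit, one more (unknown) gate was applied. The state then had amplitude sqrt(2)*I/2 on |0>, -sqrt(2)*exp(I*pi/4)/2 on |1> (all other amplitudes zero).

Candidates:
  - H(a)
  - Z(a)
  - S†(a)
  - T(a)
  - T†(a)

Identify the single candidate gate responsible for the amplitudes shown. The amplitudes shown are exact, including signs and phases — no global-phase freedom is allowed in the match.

It was T(a) that produced the state shown. Key observation: the block from step 4 through step 9 cancels to the identity and can be dropped.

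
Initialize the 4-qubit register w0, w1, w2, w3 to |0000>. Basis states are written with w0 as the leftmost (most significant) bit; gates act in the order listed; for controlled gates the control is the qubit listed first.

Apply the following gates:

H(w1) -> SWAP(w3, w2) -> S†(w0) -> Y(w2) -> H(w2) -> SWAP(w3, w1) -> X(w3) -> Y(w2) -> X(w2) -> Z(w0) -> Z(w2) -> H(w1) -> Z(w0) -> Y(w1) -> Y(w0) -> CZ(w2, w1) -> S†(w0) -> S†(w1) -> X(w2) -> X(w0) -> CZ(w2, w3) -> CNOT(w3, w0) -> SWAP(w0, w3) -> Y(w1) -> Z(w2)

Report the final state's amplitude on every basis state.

The final amplitudes are sqrt(2)*I/4 on |0000>, 0 on |0001>, -sqrt(2)*I/4 on |0010>, 0 on |0011>, sqrt(2)/4 on |0100>, 0 on |0101>, sqrt(2)/4 on |0110>, 0 on |0111>, 0 on |1000>, sqrt(2)*I/4 on |1001>, 0 on |1010>, sqrt(2)*I/4 on |1011>, 0 on |1100>, sqrt(2)/4 on |1101>, 0 on |1110>, -sqrt(2)/4 on |1111>.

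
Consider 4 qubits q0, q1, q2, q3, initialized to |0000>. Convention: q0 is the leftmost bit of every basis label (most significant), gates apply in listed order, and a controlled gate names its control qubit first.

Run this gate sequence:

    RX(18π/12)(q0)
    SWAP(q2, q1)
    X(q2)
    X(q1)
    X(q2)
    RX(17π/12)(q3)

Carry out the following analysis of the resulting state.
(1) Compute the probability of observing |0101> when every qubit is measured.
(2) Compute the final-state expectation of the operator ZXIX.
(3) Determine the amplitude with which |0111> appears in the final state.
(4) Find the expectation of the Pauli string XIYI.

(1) The probability of measuring |0101> is -sqrt(2)/16 + sqrt(6)/16 + 1/4.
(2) In the final state, ZXIX has expectation 0.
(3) The amplitude on |0111> is 0.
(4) The observable XIYI averages to 0.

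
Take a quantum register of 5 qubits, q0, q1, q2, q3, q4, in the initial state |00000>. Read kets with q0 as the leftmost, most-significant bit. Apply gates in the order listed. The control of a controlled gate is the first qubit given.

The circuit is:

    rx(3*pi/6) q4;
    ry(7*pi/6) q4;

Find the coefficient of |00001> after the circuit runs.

The amplitude on |00001> is (1 - I)*(1 + sqrt(3)*I)/4.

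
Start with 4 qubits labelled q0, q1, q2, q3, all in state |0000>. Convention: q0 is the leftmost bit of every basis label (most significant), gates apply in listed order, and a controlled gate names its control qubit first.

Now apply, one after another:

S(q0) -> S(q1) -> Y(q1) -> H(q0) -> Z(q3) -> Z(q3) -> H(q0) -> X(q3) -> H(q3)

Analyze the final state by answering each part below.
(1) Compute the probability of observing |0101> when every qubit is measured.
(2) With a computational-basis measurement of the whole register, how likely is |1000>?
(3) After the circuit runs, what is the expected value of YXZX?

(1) Outcome |0101> occurs with probability 1/2. Key observation: gates 4-7 undo each other exactly, leaving only the rest of the circuit to track.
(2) Outcome |1000> occurs with probability 0.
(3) The expectation value of YXZX is 0.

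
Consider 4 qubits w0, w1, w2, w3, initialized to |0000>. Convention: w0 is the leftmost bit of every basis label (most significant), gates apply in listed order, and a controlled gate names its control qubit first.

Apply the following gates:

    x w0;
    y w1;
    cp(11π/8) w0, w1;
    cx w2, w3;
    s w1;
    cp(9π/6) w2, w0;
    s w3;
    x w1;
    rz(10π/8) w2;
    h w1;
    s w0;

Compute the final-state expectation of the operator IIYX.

The observable IIYX averages to 0.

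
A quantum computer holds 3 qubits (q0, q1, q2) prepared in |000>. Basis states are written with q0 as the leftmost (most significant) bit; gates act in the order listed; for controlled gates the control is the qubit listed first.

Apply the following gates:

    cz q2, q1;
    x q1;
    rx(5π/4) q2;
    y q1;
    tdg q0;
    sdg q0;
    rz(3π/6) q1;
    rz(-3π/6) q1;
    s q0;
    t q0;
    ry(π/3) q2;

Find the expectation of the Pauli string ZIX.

In the final state, ZIX has expectation -sqrt(6)/4. Key observation: the block from step 5 through step 10 cancels to the identity and can be dropped.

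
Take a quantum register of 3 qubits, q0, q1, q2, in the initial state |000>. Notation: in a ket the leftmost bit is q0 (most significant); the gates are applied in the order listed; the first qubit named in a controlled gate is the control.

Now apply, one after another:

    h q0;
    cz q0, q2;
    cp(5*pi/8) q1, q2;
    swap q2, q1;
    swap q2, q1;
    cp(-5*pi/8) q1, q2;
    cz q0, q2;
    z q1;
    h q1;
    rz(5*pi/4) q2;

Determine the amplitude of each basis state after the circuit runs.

After the circuit, the state carries amplitude -exp(3*I*pi/8)/2 on |000>, 0 on |001>, -exp(3*I*pi/8)/2 on |010>, 0 on |011>, -exp(3*I*pi/8)/2 on |100>, 0 on |101>, -exp(3*I*pi/8)/2 on |110>, 0 on |111>. Key observation: gates 2-7 undo each other exactly, leaving only the rest of the circuit to track.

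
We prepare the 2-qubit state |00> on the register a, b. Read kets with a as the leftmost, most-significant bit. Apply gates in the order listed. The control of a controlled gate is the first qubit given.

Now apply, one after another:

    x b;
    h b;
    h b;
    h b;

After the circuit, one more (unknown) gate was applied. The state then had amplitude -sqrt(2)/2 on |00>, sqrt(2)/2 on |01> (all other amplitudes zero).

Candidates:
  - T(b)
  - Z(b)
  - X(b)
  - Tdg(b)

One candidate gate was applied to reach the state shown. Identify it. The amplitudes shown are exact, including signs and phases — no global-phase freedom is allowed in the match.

It was X(b) that produced the state shown. Key observation: gates 3-4 undo each other exactly, leaving only the rest of the circuit to track.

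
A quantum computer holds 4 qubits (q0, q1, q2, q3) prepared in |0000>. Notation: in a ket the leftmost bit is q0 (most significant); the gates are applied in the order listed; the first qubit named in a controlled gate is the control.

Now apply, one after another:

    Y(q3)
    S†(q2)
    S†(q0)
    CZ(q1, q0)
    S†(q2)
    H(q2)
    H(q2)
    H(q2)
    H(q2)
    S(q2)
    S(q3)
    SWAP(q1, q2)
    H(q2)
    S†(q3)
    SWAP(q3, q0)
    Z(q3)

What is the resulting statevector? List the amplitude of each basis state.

The resulting statevector has amplitude sqrt(2)*I/2 on |1000>, sqrt(2)*I/2 on |1010>, and 0 on every other basis state. Key observation: gates 5-10 undo each other exactly, leaving only the rest of the circuit to track.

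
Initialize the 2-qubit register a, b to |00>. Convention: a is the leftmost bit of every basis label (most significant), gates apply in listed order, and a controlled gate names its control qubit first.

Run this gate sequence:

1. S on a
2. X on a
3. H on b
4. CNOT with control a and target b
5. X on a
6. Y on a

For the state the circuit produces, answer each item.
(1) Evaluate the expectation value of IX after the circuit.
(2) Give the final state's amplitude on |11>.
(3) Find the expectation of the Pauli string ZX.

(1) The observable IX averages to 1.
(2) The final state's coefficient on |11> equals sqrt(2)*I/2.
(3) The expectation value of ZX is -1.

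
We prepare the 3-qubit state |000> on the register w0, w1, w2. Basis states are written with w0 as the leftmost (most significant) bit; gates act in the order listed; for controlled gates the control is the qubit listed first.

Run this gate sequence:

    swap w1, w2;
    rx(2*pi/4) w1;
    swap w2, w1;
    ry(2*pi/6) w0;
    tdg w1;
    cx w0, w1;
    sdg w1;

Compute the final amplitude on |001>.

|001> carries amplitude -sqrt(6)*I/4 in the final state.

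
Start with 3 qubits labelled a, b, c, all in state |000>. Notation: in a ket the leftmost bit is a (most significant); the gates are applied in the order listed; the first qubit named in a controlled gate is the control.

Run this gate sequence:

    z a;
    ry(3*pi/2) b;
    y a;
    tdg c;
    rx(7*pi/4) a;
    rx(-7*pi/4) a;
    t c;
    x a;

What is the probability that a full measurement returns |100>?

A full measurement returns |100> with probability 0. Key observation: gates 4-7 undo each other exactly, leaving only the rest of the circuit to track.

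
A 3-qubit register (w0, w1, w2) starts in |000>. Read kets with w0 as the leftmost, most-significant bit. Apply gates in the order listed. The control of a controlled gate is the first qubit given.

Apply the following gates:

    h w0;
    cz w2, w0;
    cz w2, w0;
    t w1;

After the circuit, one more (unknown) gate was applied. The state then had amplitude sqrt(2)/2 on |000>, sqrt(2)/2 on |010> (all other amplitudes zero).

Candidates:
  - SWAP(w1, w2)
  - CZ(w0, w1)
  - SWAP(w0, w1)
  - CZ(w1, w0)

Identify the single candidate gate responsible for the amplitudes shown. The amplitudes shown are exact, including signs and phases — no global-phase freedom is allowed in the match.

The unique candidate consistent with the amplitudes is SWAP(w0, w1). Key observation: the block from step 2 through step 3 cancels to the identity and can be dropped.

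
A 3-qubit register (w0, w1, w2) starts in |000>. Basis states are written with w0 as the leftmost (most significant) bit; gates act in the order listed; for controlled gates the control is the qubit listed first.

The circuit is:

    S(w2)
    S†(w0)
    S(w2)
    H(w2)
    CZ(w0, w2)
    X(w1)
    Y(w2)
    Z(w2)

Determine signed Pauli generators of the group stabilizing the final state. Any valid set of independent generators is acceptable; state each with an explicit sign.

The stabilizer group can be generated by +IIX, +ZII, -IZI, among other valid generating sets.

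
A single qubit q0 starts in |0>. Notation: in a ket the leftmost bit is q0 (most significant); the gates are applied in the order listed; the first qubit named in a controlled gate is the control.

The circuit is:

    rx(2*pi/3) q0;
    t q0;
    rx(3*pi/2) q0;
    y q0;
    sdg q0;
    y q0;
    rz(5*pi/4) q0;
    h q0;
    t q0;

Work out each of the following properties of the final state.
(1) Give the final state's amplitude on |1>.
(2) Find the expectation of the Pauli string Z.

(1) |1> carries amplitude (sqrt(3) - sqrt(3)*exp(3*I*pi/4) - I + exp(3*I*pi/4))*exp(5*I*pi/8)/4 in the final state.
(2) In the final state, Z has expectation -sqrt(2)/4 + sqrt(3)/4.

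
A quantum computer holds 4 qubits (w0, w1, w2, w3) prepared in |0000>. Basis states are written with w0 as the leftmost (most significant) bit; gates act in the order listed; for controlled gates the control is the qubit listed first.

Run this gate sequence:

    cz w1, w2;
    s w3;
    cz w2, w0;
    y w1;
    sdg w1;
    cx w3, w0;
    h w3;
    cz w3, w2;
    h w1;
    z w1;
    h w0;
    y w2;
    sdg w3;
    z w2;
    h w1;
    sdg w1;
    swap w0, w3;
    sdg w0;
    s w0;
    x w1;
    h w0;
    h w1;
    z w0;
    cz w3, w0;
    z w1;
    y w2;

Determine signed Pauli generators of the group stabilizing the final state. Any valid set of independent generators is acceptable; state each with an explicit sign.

The final state is stabilized by the group generated by -YIIZ, +IXII, +ZIIX, +IIZI; other independent generating sets are equally valid.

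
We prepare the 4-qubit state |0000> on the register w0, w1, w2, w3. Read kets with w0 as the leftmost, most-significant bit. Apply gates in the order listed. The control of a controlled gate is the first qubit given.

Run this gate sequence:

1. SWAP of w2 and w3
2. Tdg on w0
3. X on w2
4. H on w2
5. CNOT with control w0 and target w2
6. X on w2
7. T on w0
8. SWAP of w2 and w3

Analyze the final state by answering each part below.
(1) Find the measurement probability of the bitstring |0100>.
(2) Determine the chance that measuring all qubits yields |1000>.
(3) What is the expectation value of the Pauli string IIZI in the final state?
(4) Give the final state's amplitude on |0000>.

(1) A full measurement returns |0100> with probability 0.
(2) A full measurement returns |1000> with probability 0.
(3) The expectation value of IIZI is 1.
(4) |0000> carries amplitude -sqrt(2)/2 in the final state.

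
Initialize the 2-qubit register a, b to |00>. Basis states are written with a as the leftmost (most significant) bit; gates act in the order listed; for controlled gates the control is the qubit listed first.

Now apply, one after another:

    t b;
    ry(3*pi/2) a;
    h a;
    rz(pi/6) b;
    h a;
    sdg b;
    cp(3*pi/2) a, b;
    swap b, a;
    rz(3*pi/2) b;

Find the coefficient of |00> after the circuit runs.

The amplitude on |00> is sqrt(2)*exp(I*pi/6)/2.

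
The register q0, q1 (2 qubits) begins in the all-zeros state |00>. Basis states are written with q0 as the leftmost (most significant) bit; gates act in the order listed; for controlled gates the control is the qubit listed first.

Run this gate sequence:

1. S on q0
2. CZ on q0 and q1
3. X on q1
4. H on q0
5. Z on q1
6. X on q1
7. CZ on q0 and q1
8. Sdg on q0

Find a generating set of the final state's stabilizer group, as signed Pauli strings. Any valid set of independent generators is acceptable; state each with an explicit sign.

The stabilizer group can be generated by -YI, +IZ, among other valid generating sets.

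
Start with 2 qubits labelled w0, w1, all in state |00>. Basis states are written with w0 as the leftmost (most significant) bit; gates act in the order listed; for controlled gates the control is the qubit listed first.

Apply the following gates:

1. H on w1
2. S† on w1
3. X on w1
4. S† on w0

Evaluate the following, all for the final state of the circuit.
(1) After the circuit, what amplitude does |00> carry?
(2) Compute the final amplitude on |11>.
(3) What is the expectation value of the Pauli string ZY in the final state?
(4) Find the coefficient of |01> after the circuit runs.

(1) The amplitude on |00> is -sqrt(2)*I/2.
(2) The amplitude on |11> is 0.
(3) The observable ZY averages to 1.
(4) The final state's coefficient on |01> equals sqrt(2)/2.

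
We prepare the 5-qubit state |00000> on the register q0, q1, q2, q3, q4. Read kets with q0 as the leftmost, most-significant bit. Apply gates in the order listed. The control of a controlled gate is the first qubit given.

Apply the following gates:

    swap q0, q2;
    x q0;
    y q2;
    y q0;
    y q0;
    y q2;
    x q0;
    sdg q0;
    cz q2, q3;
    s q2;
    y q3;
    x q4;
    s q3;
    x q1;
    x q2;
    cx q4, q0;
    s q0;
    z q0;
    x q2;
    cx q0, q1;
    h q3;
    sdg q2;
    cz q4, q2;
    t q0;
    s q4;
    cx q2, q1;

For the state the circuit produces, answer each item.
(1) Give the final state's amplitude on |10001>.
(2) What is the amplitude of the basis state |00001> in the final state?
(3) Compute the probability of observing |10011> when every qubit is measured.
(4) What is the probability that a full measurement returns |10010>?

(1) The final state's coefficient on |10001> equals -sqrt(2)*exp(I*pi/4)/2. Key observation: gates 2-7 undo each other exactly, leaving only the rest of the circuit to track.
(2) The amplitude on |00001> is 0.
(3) A full measurement returns |10011> with probability 1/2.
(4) The probability of measuring |10010> is 0.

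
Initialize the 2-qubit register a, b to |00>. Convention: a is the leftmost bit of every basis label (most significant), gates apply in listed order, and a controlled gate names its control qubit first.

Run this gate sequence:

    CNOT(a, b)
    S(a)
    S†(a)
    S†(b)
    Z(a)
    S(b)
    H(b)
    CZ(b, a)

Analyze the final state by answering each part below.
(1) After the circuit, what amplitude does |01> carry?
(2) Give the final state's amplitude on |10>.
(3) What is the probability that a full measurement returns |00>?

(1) |01> carries amplitude sqrt(2)/2 in the final state.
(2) |10> carries amplitude 0 in the final state.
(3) A full measurement returns |00> with probability 1/2.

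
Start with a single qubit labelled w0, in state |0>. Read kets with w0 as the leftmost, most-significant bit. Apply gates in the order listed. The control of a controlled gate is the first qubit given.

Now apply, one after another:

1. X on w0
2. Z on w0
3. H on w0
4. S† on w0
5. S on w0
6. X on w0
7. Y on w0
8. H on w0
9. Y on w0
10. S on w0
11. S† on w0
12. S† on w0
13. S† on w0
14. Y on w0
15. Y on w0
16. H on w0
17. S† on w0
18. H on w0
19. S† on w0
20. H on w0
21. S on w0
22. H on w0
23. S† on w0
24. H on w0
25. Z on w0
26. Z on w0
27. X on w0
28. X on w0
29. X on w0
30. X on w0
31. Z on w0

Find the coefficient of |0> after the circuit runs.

|0> carries amplitude -sqrt(2)/2 in the final state. Key observation: steps 26-31 multiply out to the identity, so the circuit reduces to the remaining gates.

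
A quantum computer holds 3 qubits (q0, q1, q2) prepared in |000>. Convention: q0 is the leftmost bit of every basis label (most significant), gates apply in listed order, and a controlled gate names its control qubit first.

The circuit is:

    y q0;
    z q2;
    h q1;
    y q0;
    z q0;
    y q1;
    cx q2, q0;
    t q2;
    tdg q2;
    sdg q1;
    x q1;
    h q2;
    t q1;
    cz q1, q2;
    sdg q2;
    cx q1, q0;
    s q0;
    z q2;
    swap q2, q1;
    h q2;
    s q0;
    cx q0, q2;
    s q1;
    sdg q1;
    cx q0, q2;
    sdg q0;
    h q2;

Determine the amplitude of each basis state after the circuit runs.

The final amplitudes are 1/2 on |000>, 0 on |001>, I/2 on |010>, 0 on |011>, 0 on |100>, exp(I*pi/4)/2 on |101>, 0 on |110>, -exp(3*I*pi/4)/2 on |111>.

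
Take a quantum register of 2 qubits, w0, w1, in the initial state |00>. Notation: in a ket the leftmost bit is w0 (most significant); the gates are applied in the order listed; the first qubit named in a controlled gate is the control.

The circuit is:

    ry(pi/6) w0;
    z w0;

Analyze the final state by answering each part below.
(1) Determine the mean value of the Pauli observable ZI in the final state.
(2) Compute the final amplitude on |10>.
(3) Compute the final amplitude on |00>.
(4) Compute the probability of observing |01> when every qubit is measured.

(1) The observable ZI averages to sqrt(3)/2.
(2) The final state's coefficient on |10> equals -sqrt(6)/4 + sqrt(2)/4.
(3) The final state's coefficient on |00> equals sqrt(2)/4 + sqrt(6)/4.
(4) The probability of measuring |01> is 0.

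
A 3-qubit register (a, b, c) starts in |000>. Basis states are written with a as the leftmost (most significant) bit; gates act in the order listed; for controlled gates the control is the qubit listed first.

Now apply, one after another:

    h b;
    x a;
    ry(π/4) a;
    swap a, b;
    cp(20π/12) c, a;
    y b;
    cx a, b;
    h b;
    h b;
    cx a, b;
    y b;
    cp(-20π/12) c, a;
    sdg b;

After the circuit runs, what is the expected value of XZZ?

The observable XZZ averages to -sqrt(2)/2. Key observation: gates 5-12 undo each other exactly, leaving only the rest of the circuit to track.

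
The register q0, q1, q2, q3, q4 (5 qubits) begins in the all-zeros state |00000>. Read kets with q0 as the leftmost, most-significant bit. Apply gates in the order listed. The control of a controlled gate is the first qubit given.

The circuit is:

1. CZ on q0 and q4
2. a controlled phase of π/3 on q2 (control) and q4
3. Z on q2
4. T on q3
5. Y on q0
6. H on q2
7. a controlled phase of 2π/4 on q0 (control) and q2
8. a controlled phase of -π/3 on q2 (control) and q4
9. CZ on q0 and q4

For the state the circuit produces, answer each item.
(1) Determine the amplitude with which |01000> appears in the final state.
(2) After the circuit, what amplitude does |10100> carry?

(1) The amplitude on |01000> is 0.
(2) The amplitude on |10100> is -sqrt(2)/2.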